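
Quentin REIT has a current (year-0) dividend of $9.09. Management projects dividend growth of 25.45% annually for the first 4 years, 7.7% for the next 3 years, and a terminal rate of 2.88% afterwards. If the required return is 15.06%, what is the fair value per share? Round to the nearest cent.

Three-stage DDM. Project D₁…D_7; terminal Gordon value at t=7 with g = 0.0288; discount at r = 0.1506.
D_1 = 11.4034
D_2 = 14.3056
D_3 = 17.9463
D_4 = 22.5137
D_5 = 24.2472
D_6 = 26.1143
D_7 = 28.1251
TV_7 = 28.9351/(0.1506−0.0288) = 237.5622
P₀ = Σ Dₜ/(1+r)ᵗ + TV_7/(1+r)^7 = 168.1397

$168.14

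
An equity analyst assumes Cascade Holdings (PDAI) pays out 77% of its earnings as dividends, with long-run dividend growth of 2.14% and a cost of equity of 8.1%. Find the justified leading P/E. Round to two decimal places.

12.92

Justified leading P/E = b/(r−g) = 0.77/(0.081−0.0214) = 12.9195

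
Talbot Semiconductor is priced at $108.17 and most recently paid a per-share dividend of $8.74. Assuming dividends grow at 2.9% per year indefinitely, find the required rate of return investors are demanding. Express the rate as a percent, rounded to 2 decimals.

11.21%

Rearranging the constant-growth DDM: r = D₁/P₀ + g.
D₁ = 8.74 × (1 + 0.029) = 8.9935.
r = 8.9935 / 108.17 + 0.029 = 0.08314 + 0.029 = 0.11214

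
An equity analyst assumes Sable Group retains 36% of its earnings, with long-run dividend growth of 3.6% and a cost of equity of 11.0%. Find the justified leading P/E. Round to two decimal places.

8.65

Payout ratio b = 1 − 0.36 = 0.64.
Justified leading P/E = b/(r−g) = 0.64/(0.11−0.036) = 8.6486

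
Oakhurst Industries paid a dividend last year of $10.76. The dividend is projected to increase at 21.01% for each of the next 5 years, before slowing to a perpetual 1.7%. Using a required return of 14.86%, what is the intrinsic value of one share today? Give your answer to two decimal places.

$171.01

Two-stage DDM. Project D₁…D_5 at 0.2101, terminal growth 0.017, discount at r = 0.1486.
D_1 = 13.0207
D_2 = 15.7563
D_3 = 19.0667
D_4 = 23.0726
D_5 = 27.9202
Terminal value at t=5: TV = D_6/(r−g) = 28.3948/(0.1486−0.017) = 215.7663
P₀ = 13.0207/(1+0.1486)^1 + 15.7563/(1+0.1486)^2 + 19.0667/(1+0.1486)^3 + 23.0726/(1+0.1486)^4 + 27.9202/(1+0.1486)^5 + 215.7663/(1+0.1486)^5 = 171.0135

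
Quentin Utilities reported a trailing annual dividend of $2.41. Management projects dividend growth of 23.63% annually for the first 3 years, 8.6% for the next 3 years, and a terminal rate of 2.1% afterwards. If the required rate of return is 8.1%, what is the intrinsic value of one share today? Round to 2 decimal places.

$82.63

Three-stage DDM. Project D₁…D_6; terminal Gordon value at t=6 with g = 0.021; discount at r = 0.081.
D_1 = 2.9795
D_2 = 3.6835
D_3 = 4.5540
D_4 = 4.9456
D_5 = 5.3709
D_6 = 5.8328
TV_6 = 5.9553/(0.081−0.021) = 99.2551
P₀ = Σ Dₜ/(1+r)ᵗ + TV_6/(1+r)^6 = 82.6301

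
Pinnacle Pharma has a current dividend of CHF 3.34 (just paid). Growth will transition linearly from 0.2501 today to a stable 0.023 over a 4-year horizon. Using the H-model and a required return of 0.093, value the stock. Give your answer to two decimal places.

H-model: P₀ = D₀[(1+g_L) + H(g_S−g_L)]/(r−g_L), with H = 4/2 = 2.
P₀ = 3.34 × [(1+0.023) + 2×(0.2501−0.023)] / (0.093−0.023)
   = 3.34 × 1.4772 / 0.07 = 70.4835

CHF 70.48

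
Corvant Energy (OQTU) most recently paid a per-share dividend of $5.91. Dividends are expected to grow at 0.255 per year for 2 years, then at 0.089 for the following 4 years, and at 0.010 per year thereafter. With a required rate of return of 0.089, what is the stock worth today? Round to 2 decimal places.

$146.41

Three-stage DDM. Project D₁…D_6; terminal Gordon value at t=6 with g = 0.01; discount at r = 0.089.
D_1 = 7.4170
D_2 = 9.3084
D_3 = 10.1368
D_4 = 11.0390
D_5 = 12.0215
D_6 = 13.0914
TV_6 = 13.2223/(0.089−0.01) = 167.3712
P₀ = Σ Dₜ/(1+r)ᵗ + TV_6/(1+r)^6 = 146.4054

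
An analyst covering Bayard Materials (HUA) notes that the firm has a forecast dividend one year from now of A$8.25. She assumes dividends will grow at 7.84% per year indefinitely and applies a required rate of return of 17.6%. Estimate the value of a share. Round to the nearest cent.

A$84.53

Gordon growth model: P₀ = D₁/(r − g), with D₁ = 8.25 given directly.
P₀ = 8.2500 / (0.176 − 0.0784) = 8.2500 / 0.0976 = 84.5287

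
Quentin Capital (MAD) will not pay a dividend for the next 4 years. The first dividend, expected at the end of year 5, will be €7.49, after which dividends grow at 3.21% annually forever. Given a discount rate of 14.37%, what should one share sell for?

€39.23

Deferred-dividend DDM. At t=4 the remaining stream is a growing perpetuity with first payment D_5 = 7.49.
V_4 = D_5/(r−g) = 7.49/(0.1437−0.0321) = 67.1147
P₀ = V_4/(1+r)^4 = 67.1147/(1+0.1437)^4 = 39.2256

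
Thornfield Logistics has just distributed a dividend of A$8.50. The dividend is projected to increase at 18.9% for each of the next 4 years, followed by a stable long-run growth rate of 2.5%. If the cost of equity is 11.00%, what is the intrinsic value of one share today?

A$175.44

Two-stage DDM. Project D₁…D_4 at 0.189, terminal growth 0.025, discount at r = 0.11.
D_1 = 10.1065
D_2 = 12.0166
D_3 = 14.2878
D_4 = 16.9882
Terminal value at t=4: TV = D_5/(r−g) = 17.4129/(0.11−0.025) = 204.8572
P₀ = 10.1065/(1+0.11)^1 + 12.0166/(1+0.11)^2 + 14.2878/(1+0.11)^3 + 16.9882/(1+0.11)^4 + 204.8572/(1+0.11)^4 = 175.4414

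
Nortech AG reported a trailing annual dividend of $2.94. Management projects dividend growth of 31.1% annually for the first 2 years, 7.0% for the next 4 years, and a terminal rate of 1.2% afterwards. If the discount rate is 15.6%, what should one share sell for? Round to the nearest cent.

$39.13

Three-stage DDM. Project D₁…D_6; terminal Gordon value at t=6 with g = 0.012; discount at r = 0.156.
D_1 = 3.8543
D_2 = 5.0530
D_3 = 5.4068
D_4 = 5.7852
D_5 = 6.1902
D_6 = 6.6235
TV_6 = 6.7030/(0.156−0.012) = 46.5485
P₀ = Σ Dₜ/(1+r)ᵗ + TV_6/(1+r)^6 = 39.1347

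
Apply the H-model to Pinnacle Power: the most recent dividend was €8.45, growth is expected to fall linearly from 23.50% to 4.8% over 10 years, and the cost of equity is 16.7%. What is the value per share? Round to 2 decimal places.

€140.81

H-model: P₀ = D₀[(1+g_L) + H(g_S−g_L)]/(r−g_L), with H = 10/2 = 5.
P₀ = 8.45 × [(1+0.048) + 5×(0.235−0.048)] / (0.167−0.048)
   = 8.45 × 1.9830 / 0.119 = 140.8097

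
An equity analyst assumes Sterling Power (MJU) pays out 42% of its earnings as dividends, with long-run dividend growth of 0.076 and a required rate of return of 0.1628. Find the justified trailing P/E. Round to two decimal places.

Justified trailing P/E = b(1+g)/(r−g) = 0.42×(1+0.076)/(0.1628−0.076) = 5.2065

5.21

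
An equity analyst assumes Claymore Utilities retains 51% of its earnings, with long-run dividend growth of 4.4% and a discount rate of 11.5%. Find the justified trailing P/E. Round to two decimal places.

7.21

Payout ratio b = 1 − 0.51 = 0.49.
Justified trailing P/E = b(1+g)/(r−g) = 0.49×(1+0.044)/(0.115−0.044) = 7.2051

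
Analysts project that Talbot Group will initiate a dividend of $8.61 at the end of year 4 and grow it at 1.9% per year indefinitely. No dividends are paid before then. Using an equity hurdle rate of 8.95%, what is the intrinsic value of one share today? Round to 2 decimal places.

$94.43

Deferred-dividend DDM. At t=3 the remaining stream is a growing perpetuity with first payment D_4 = 8.61.
V_3 = D_4/(r−g) = 8.61/(0.0895−0.019) = 122.1277
P₀ = V_3/(1+r)^3 = 122.1277/(1+0.0895)^3 = 94.4349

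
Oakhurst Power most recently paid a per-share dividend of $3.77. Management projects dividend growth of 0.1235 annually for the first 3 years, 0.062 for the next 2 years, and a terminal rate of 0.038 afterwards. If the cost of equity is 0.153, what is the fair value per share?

$43.62

Three-stage DDM. Project D₁…D_5; terminal Gordon value at t=5 with g = 0.038; discount at r = 0.153.
D_1 = 4.2356
D_2 = 4.7587
D_3 = 5.3464
D_4 = 5.6779
D_5 = 6.0299
TV_5 = 6.2590/(0.153−0.038) = 54.4263
P₀ = Σ Dₜ/(1+r)ᵗ + TV_5/(1+r)^5 = 43.6222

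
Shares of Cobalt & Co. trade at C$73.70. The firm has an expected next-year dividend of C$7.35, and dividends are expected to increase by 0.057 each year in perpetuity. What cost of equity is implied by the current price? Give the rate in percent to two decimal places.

15.67%

Rearranging the constant-growth DDM: r = D₁/P₀ + g.
r = 7.3500 / 73.70 + 0.057 = 0.09973 + 0.057 = 0.15673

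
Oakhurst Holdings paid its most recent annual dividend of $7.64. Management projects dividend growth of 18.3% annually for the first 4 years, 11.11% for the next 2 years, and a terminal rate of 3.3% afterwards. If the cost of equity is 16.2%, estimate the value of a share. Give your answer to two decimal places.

Three-stage DDM. Project D₁…D_6; terminal Gordon value at t=6 with g = 0.033; discount at r = 0.162.
D_1 = 9.0381
D_2 = 10.6921
D_3 = 12.6487
D_4 = 14.9635
D_5 = 16.6259
D_6 = 18.4731
TV_6 = 19.0827/(0.162−0.033) = 147.9276
P₀ = Σ Dₜ/(1+r)ᵗ + TV_6/(1+r)^6 = 107.4094

$107.41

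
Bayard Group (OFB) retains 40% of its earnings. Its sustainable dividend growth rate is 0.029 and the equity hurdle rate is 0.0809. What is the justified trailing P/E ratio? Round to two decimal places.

Payout ratio b = 1 − 0.40 = 0.60.
Justified trailing P/E = b(1+g)/(r−g) = 0.60×(1+0.029)/(0.0809−0.029) = 11.8960

11.90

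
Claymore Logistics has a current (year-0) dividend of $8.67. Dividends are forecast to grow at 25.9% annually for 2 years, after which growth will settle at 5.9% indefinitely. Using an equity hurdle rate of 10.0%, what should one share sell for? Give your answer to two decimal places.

$314.64

Two-stage DDM. Project D₁…D_2 at 0.259, terminal growth 0.059, discount at r = 0.1.
D_1 = 10.9155
D_2 = 13.7427
Terminal value at t=2: TV = D_3/(r−g) = 14.5535/(0.1−0.059) = 354.9627
P₀ = 10.9155/(1+0.1)^1 + 13.7427/(1+0.1)^2 + 354.9627/(1+0.1)^2 = 314.6383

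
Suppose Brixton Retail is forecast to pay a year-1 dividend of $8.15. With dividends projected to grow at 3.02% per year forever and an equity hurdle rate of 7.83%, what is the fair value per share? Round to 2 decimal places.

$169.44

Gordon growth model: P₀ = D₁/(r − g), with D₁ = 8.15 given directly.
P₀ = 8.1500 / (0.0783 − 0.0302) = 8.1500 / 0.0481 = 169.4387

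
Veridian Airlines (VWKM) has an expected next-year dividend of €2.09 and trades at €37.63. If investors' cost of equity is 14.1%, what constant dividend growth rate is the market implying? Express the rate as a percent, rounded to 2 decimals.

8.55%

From P₀ = D₁/(r − g), the implied growth is g = r − D₁/P₀.
g = 0.141 − 2.09/37.63 = 0.141 − 0.05554 = 0.08546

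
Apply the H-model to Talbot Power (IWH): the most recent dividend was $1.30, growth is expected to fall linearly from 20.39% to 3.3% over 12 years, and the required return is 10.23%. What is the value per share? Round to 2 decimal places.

$38.61

H-model: P₀ = D₀[(1+g_L) + H(g_S−g_L)]/(r−g_L), with H = 12/2 = 6.
P₀ = 1.30 × [(1+0.033) + 6×(0.2039−0.033)] / (0.1023−0.033)
   = 1.30 × 2.0584 / 0.0693 = 38.6136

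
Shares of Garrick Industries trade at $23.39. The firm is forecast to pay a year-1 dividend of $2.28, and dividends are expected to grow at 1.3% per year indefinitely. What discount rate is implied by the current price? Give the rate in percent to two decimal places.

11.05%

Rearranging the constant-growth DDM: r = D₁/P₀ + g.
r = 2.2800 / 23.39 + 0.013 = 0.09748 + 0.013 = 0.11048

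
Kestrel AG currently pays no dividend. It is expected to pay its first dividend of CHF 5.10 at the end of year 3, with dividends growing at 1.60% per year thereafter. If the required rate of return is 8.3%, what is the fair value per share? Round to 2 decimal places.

CHF 64.90

Deferred-dividend DDM. At t=2 the remaining stream is a growing perpetuity with first payment D_3 = 5.10.
V_2 = D_3/(r−g) = 5.10/(0.083−0.016) = 76.1194
P₀ = V_2/(1+r)^2 = 76.1194/(1+0.083)^2 = 64.8991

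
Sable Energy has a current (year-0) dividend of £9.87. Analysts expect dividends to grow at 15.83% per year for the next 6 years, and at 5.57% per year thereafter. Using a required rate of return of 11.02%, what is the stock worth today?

Two-stage DDM. Project D₁…D_6 at 0.1583, terminal growth 0.0557, discount at r = 0.1102.
D_1 = 11.4324
D_2 = 13.2422
D_3 = 15.3384
D_4 = 17.7665
D_5 = 20.5789
D_6 = 23.8366
Terminal value at t=6: TV = D_7/(r−g) = 25.1643/(0.1102−0.0557) = 461.7294
P₀ = 11.4324/(1+0.1102)^1 + 13.2422/(1+0.1102)^2 + 15.3384/(1+0.1102)^3 + 17.7665/(1+0.1102)^4 + 20.5789/(1+0.1102)^5 + 23.8366/(1+0.1102)^6 + 461.7294/(1+0.1102)^6 = 315.4700

£315.47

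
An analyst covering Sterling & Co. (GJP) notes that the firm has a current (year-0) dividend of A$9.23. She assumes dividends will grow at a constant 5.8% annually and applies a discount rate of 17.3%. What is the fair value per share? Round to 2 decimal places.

Gordon growth model: P₀ = D₁/(r − g). D₁ = 9.23 × (1 + 0.058) = 9.7653.
P₀ = 9.7653 / (0.173 − 0.058) = 9.7653 / 0.115 = 84.9160

A$84.92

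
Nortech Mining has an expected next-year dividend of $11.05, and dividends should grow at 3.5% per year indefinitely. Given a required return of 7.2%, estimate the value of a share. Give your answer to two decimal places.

$298.65

Gordon growth model: P₀ = D₁/(r − g), with D₁ = 11.05 given directly.
P₀ = 11.0500 / (0.072 − 0.035) = 11.0500 / 0.037 = 298.6486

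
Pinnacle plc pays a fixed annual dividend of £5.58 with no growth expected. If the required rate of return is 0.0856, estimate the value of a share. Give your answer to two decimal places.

Zero-growth DDM (perpetuity): P₀ = D/r = 5.58 / 0.0856 = 65.1869

£65.19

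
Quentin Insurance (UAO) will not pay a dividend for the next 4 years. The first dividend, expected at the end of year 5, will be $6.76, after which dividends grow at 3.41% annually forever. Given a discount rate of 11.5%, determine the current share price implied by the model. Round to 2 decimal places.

$54.06

Deferred-dividend DDM. At t=4 the remaining stream is a growing perpetuity with first payment D_5 = 6.76.
V_4 = D_5/(r−g) = 6.76/(0.115−0.0341) = 83.5600
P₀ = V_4/(1+r)^4 = 83.5600/(1+0.115)^4 = 54.0628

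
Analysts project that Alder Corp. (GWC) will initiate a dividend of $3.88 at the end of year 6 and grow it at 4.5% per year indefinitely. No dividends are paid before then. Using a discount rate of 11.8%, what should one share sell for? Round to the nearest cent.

Deferred-dividend DDM. At t=5 the remaining stream is a growing perpetuity with first payment D_6 = 3.88.
V_5 = D_6/(r−g) = 3.88/(0.118−0.045) = 53.1507
P₀ = V_5/(1+r)^5 = 53.1507/(1+0.118)^5 = 30.4299

$30.43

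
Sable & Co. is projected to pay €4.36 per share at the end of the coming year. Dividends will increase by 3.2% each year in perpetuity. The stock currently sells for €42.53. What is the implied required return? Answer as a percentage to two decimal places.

13.45%

Rearranging the constant-growth DDM: r = D₁/P₀ + g.
r = 4.3600 / 42.53 + 0.032 = 0.10252 + 0.032 = 0.13452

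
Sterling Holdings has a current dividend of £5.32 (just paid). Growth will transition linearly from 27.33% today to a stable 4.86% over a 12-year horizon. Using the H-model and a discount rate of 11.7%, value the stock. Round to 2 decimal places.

H-model: P₀ = D₀[(1+g_L) + H(g_S−g_L)]/(r−g_L), with H = 12/2 = 6.
P₀ = 5.32 × [(1+0.0486) + 6×(0.2733−0.0486)] / (0.117−0.0486)
   = 5.32 × 2.3968 / 0.0684 = 186.4178

£186.42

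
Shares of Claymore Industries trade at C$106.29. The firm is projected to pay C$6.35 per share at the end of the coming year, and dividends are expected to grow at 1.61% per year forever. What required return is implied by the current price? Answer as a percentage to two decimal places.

7.58%

Rearranging the constant-growth DDM: r = D₁/P₀ + g.
r = 6.3500 / 106.29 + 0.0161 = 0.05974 + 0.0161 = 0.07584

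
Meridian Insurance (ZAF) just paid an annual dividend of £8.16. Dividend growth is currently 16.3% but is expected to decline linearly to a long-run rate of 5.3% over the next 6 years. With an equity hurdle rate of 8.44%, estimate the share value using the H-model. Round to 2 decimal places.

H-model: P₀ = D₀[(1+g_L) + H(g_S−g_L)]/(r−g_L), with H = 6/2 = 3.
P₀ = 8.16 × [(1+0.053) + 3×(0.163−0.053)] / (0.0844−0.053)
   = 8.16 × 1.3830 / 0.0314 = 359.4038

£359.40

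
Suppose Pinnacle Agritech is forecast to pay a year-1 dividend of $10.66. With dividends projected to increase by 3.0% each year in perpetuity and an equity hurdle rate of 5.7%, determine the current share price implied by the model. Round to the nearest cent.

$394.81

Gordon growth model: P₀ = D₁/(r − g), with D₁ = 10.66 given directly.
P₀ = 10.6600 / (0.057 − 0.03) = 10.6600 / 0.027 = 394.8148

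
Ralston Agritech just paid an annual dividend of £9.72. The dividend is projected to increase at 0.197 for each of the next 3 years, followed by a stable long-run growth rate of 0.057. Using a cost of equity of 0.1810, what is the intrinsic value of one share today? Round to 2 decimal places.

£116.23

Two-stage DDM. Project D₁…D_3 at 0.197, terminal growth 0.057, discount at r = 0.181.
D_1 = 11.6348
D_2 = 13.9269
D_3 = 16.6705
Terminal value at t=3: TV = D_4/(r−g) = 17.6207/(0.181−0.057) = 142.1026
P₀ = 11.6348/(1+0.181)^1 + 13.9269/(1+0.181)^2 + 16.6705/(1+0.181)^3 + 142.1026/(1+0.181)^3 = 116.2258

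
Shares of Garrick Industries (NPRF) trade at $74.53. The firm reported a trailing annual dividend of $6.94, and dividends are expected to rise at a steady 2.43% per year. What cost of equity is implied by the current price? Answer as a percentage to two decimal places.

Rearranging the constant-growth DDM: r = D₁/P₀ + g.
D₁ = 6.94 × (1 + 0.0243) = 7.1086.
r = 7.1086 / 74.53 + 0.0243 = 0.09538 + 0.0243 = 0.11968

11.97%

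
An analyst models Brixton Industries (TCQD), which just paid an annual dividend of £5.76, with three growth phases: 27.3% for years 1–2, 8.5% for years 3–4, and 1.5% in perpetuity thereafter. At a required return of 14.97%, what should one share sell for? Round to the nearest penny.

£73.78

Three-stage DDM. Project D₁…D_4; terminal Gordon value at t=4 with g = 0.015; discount at r = 0.1497.
D_1 = 7.3325
D_2 = 9.3342
D_3 = 10.1277
D_4 = 10.9885
TV_4 = 11.1533/(0.1497−0.015) = 82.8013
P₀ = Σ Dₜ/(1+r)ᵗ + TV_4/(1+r)^4 = 73.7844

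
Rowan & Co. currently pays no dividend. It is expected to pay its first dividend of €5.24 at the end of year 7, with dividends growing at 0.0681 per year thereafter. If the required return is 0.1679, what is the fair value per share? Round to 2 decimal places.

€20.69

Deferred-dividend DDM. At t=6 the remaining stream is a growing perpetuity with first payment D_7 = 5.24.
V_6 = D_7/(r−g) = 5.24/(0.1679−0.0681) = 52.5050
P₀ = V_6/(1+r)^6 = 52.5050/(1+0.1679)^6 = 20.6903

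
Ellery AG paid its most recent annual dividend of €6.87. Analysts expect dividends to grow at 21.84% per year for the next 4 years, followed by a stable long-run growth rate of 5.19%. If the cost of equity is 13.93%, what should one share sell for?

Two-stage DDM. Project D₁…D_4 at 0.2184, terminal growth 0.0519, discount at r = 0.1393.
D_1 = 8.3704
D_2 = 10.1985
D_3 = 12.4259
D_4 = 15.1397
Terminal value at t=4: TV = D_5/(r−g) = 15.9254/(0.1393−0.0519) = 182.2130
P₀ = 8.3704/(1+0.1393)^1 + 10.1985/(1+0.1393)^2 + 12.4259/(1+0.1393)^3 + 15.1397/(1+0.1393)^4 + 182.2130/(1+0.1393)^4 = 140.7427

€140.74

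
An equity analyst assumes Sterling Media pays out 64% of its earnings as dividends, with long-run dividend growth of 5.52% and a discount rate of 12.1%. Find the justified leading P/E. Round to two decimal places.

Justified leading P/E = b/(r−g) = 0.64/(0.121−0.0552) = 9.7264

9.73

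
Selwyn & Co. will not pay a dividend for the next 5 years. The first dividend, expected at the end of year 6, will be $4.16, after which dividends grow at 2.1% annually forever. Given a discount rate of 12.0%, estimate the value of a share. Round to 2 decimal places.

Deferred-dividend DDM. At t=5 the remaining stream is a growing perpetuity with first payment D_6 = 4.16.
V_5 = D_6/(r−g) = 4.16/(0.12−0.021) = 42.0202
P₀ = V_5/(1+r)^5 = 42.0202/(1+0.12)^5 = 23.8434

$23.84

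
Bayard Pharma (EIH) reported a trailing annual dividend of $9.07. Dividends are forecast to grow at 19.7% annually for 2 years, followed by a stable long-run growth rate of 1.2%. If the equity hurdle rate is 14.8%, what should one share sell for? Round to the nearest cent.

$92.69

Two-stage DDM. Project D₁…D_2 at 0.197, terminal growth 0.012, discount at r = 0.148.
D_1 = 10.8568
D_2 = 12.9956
Terminal value at t=2: TV = D_3/(r−g) = 13.1515/(0.148−0.012) = 96.7024
P₀ = 10.8568/(1+0.148)^1 + 12.9956/(1+0.148)^2 + 96.7024/(1+0.148)^2 = 92.6938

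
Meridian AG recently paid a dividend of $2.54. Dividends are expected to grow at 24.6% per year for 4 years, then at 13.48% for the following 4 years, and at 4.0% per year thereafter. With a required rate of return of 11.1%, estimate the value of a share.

Three-stage DDM. Project D₁…D_8; terminal Gordon value at t=8 with g = 0.04; discount at r = 0.111.
D_1 = 3.1648
D_2 = 3.9434
D_3 = 4.9135
D_4 = 6.1222
D_5 = 6.9474
D_6 = 7.8840
D_7 = 8.9467
D_8 = 10.1527
TV_8 = 10.5588/(0.111−0.04) = 148.7162
P₀ = Σ Dₜ/(1+r)ᵗ + TV_8/(1+r)^8 = 94.6664

$94.67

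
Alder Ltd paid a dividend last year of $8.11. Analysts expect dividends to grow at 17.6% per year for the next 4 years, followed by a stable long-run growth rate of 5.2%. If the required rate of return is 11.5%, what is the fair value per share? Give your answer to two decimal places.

Two-stage DDM. Project D₁…D_4 at 0.176, terminal growth 0.052, discount at r = 0.115.
D_1 = 9.5374
D_2 = 11.2159
D_3 = 13.1899
D_4 = 15.5114
Terminal value at t=4: TV = D_5/(r−g) = 16.3180/(0.115−0.052) = 259.0152
P₀ = 9.5374/(1+0.115)^1 + 11.2159/(1+0.115)^2 + 13.1899/(1+0.115)^3 + 15.5114/(1+0.115)^4 + 259.0152/(1+0.115)^4 = 204.7077

$204.71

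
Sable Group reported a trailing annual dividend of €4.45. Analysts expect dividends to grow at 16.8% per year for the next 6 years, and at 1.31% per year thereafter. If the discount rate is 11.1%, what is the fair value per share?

€94.10

Two-stage DDM. Project D₁…D_6 at 0.168, terminal growth 0.0131, discount at r = 0.111.
D_1 = 5.1976
D_2 = 6.0708
D_3 = 7.0907
D_4 = 8.2819
D_5 = 9.6733
D_6 = 11.2984
Terminal value at t=6: TV = D_7/(r−g) = 11.4464/(0.111−0.0131) = 116.9194
P₀ = 5.1976/(1+0.111)^1 + 6.0708/(1+0.111)^2 + 7.0907/(1+0.111)^3 + 8.2819/(1+0.111)^4 + 9.6733/(1+0.111)^5 + 11.2984/(1+0.111)^6 + 116.9194/(1+0.111)^6 = 94.0992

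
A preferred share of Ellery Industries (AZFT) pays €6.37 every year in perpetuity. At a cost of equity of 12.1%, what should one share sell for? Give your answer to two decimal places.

Zero-growth DDM (perpetuity): P₀ = D/r = 6.37 / 0.121 = 52.6446

€52.64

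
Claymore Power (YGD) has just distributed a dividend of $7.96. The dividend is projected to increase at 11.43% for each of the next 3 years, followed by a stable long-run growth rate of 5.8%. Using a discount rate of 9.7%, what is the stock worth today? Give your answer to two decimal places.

Two-stage DDM. Project D₁…D_3 at 0.1143, terminal growth 0.058, discount at r = 0.097.
D_1 = 8.8698
D_2 = 9.8836
D_3 = 11.0134
Terminal value at t=3: TV = D_4/(r−g) = 11.6521/(0.097−0.058) = 298.7724
P₀ = 8.8698/(1+0.097)^1 + 9.8836/(1+0.097)^2 + 11.0134/(1+0.097)^3 + 298.7724/(1+0.097)^3 = 250.9599

$250.96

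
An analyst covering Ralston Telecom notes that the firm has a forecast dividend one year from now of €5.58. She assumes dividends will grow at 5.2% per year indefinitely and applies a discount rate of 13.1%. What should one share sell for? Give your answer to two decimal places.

€70.63

Gordon growth model: P₀ = D₁/(r − g), with D₁ = 5.58 given directly.
P₀ = 5.5800 / (0.131 − 0.052) = 5.5800 / 0.079 = 70.6329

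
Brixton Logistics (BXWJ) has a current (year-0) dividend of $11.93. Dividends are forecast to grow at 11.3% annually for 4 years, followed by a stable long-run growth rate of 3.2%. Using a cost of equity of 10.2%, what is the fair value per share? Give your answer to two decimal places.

Two-stage DDM. Project D₁…D_4 at 0.113, terminal growth 0.032, discount at r = 0.102.
D_1 = 13.2781
D_2 = 14.7785
D_3 = 16.4485
D_4 = 18.3072
Terminal value at t=4: TV = D_5/(r−g) = 18.8930/(0.102−0.032) = 269.8999
P₀ = 13.2781/(1+0.102)^1 + 14.7785/(1+0.102)^2 + 16.4485/(1+0.102)^3 + 18.3072/(1+0.102)^4 + 269.8999/(1+0.102)^4 = 231.9334

$231.93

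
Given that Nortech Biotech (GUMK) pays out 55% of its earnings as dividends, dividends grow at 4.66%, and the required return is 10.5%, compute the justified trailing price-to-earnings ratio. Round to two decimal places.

9.86

Justified trailing P/E = b(1+g)/(r−g) = 0.55×(1+0.0466)/(0.105−0.0466) = 9.8567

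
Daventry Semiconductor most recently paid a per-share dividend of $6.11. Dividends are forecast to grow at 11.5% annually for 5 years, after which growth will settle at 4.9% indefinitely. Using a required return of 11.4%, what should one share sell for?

Two-stage DDM. Project D₁…D_5 at 0.115, terminal growth 0.049, discount at r = 0.114.
D_1 = 6.8127
D_2 = 7.5961
D_3 = 8.4697
D_4 = 9.4437
D_5 = 10.5297
Terminal value at t=5: TV = D_6/(r−g) = 11.0456/(0.114−0.049) = 169.9330
P₀ = 6.8127/(1+0.114)^1 + 7.5961/(1+0.114)^2 + 8.4697/(1+0.114)^3 + 9.4437/(1+0.114)^4 + 10.5297/(1+0.114)^5 + 169.9330/(1+0.114)^5 = 129.6817

$129.68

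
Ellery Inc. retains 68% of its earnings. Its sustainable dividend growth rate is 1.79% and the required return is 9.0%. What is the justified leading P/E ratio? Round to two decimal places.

4.44

Payout ratio b = 1 − 0.68 = 0.32.
Justified leading P/E = b/(r−g) = 0.32/(0.09−0.0179) = 4.4383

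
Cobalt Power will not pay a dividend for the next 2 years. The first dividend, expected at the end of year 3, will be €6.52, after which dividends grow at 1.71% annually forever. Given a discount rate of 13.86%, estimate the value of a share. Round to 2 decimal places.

€41.39

Deferred-dividend DDM. At t=2 the remaining stream is a growing perpetuity with first payment D_3 = 6.52.
V_2 = D_3/(r−g) = 6.52/(0.1386−0.0171) = 53.6626
P₀ = V_2/(1+r)^2 = 53.6626/(1+0.1386)^2 = 41.3932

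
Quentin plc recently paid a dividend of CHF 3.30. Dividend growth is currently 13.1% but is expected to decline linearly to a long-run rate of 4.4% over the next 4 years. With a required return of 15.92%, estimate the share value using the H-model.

CHF 34.89

H-model: P₀ = D₀[(1+g_L) + H(g_S−g_L)]/(r−g_L), with H = 4/2 = 2.
P₀ = 3.30 × [(1+0.044) + 2×(0.131−0.044)] / (0.1592−0.044)
   = 3.30 × 1.2180 / 0.1152 = 34.8906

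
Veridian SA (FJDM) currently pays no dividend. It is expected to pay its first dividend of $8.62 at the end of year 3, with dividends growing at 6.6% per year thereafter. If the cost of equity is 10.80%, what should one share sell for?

$167.18

Deferred-dividend DDM. At t=2 the remaining stream is a growing perpetuity with first payment D_3 = 8.62.
V_2 = D_3/(r−g) = 8.62/(0.108−0.066) = 205.2381
P₀ = V_2/(1+r)^2 = 205.2381/(1+0.108)^2 = 167.1777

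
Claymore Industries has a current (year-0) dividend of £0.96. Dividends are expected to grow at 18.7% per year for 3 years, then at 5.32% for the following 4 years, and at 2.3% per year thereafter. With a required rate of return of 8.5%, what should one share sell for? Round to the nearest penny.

Three-stage DDM. Project D₁…D_7; terminal Gordon value at t=7 with g = 0.023; discount at r = 0.085.
D_1 = 1.1395
D_2 = 1.3526
D_3 = 1.6055
D_4 = 1.6910
D_5 = 1.7809
D_6 = 1.8757
D_7 = 1.9755
TV_7 = 2.0209/(0.085−0.023) = 32.5950
P₀ = Σ Dₜ/(1+r)ᵗ + TV_7/(1+r)^7 = 26.5402

£26.54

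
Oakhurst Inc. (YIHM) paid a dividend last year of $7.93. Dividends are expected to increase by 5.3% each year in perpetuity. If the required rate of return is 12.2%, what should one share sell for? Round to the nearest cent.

$121.02

Gordon growth model: P₀ = D₁/(r − g). D₁ = 7.93 × (1 + 0.053) = 8.3503.
P₀ = 8.3503 / (0.122 − 0.053) = 8.3503 / 0.069 = 121.0187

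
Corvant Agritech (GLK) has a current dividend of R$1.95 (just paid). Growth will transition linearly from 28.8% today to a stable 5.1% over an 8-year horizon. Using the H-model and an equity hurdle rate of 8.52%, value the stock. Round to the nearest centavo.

R$113.98

H-model: P₀ = D₀[(1+g_L) + H(g_S−g_L)]/(r−g_L), with H = 8/2 = 4.
P₀ = 1.95 × [(1+0.051) + 4×(0.288−0.051)] / (0.0852−0.051)
   = 1.95 × 1.9990 / 0.0342 = 113.9781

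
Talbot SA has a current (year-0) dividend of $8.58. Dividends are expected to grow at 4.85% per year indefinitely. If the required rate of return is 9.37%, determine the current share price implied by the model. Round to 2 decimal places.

$199.03

Gordon growth model: P₀ = D₁/(r − g). D₁ = 8.58 × (1 + 0.0485) = 8.9961.
P₀ = 8.9961 / (0.0937 − 0.0485) = 8.9961 / 0.0452 = 199.0294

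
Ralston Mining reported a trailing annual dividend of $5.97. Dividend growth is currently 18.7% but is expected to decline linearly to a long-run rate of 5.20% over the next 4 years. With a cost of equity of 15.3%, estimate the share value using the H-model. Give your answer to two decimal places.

$78.14

H-model: P₀ = D₀[(1+g_L) + H(g_S−g_L)]/(r−g_L), with H = 4/2 = 2.
P₀ = 5.97 × [(1+0.052) + 2×(0.187−0.052)] / (0.153−0.052)
   = 5.97 × 1.3220 / 0.101 = 78.1420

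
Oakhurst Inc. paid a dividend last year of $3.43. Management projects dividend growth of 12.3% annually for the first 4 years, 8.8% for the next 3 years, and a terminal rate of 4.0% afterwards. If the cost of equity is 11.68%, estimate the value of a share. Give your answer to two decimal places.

$67.81

Three-stage DDM. Project D₁…D_7; terminal Gordon value at t=7 with g = 0.04; discount at r = 0.1168.
D_1 = 3.8519
D_2 = 4.3257
D_3 = 4.8577
D_4 = 5.4552
D_5 = 5.9353
D_6 = 6.4576
D_7 = 7.0259
TV_7 = 7.3069/(0.1168−0.04) = 95.1419
P₀ = Σ Dₜ/(1+r)ᵗ + TV_7/(1+r)^7 = 67.8066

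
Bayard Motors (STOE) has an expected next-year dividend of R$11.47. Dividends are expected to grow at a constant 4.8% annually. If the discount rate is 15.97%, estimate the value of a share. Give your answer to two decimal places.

R$102.69

Gordon growth model: P₀ = D₁/(r − g), with D₁ = 11.47 given directly.
P₀ = 11.4700 / (0.1597 − 0.048) = 11.4700 / 0.1117 = 102.6858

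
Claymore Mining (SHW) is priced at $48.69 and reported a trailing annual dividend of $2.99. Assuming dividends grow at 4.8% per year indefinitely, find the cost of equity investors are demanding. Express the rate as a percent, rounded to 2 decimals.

Rearranging the constant-growth DDM: r = D₁/P₀ + g.
D₁ = 2.99 × (1 + 0.048) = 3.1335.
r = 3.1335 / 48.69 + 0.048 = 0.06436 + 0.048 = 0.11236

11.24%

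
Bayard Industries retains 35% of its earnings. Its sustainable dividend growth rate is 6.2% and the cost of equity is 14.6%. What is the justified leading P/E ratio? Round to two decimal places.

Payout ratio b = 1 − 0.35 = 0.65.
Justified leading P/E = b/(r−g) = 0.65/(0.146−0.062) = 7.7381

7.74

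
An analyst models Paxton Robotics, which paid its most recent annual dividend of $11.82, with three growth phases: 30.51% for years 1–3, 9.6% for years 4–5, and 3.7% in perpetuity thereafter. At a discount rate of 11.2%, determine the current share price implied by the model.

$343.32

Three-stage DDM. Project D₁…D_5; terminal Gordon value at t=5 with g = 0.037; discount at r = 0.112.
D_1 = 15.4263
D_2 = 20.1328
D_3 = 26.2754
D_4 = 28.7978
D_5 = 31.5624
TV_5 = 32.7302/(0.112−0.037) = 436.4027
P₀ = Σ Dₜ/(1+r)ᵗ + TV_5/(1+r)^5 = 343.3229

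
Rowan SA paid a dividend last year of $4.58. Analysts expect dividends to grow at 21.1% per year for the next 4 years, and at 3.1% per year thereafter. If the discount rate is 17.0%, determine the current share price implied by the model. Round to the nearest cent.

Two-stage DDM. Project D₁…D_4 at 0.211, terminal growth 0.031, discount at r = 0.17.
D_1 = 5.5464
D_2 = 6.7167
D_3 = 8.1339
D_4 = 9.8501
Terminal value at t=4: TV = D_5/(r−g) = 10.1555/(0.17−0.031) = 73.0611
P₀ = 5.5464/(1+0.17)^1 + 6.7167/(1+0.17)^2 + 8.1339/(1+0.17)^3 + 9.8501/(1+0.17)^4 + 73.0611/(1+0.17)^4 = 58.9712

$58.97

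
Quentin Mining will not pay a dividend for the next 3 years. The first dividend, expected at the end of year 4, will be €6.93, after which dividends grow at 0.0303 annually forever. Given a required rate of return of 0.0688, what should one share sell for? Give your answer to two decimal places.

Deferred-dividend DDM. At t=3 the remaining stream is a growing perpetuity with first payment D_4 = 6.93.
V_3 = D_4/(r−g) = 6.93/(0.0688−0.0303) = 180.0000
P₀ = V_3/(1+r)^3 = 180.0000/(1+0.0688)^3 = 147.4291

€147.43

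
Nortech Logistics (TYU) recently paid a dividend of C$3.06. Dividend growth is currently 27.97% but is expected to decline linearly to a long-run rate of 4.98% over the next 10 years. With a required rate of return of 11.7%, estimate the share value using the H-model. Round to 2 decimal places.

H-model: P₀ = D₀[(1+g_L) + H(g_S−g_L)]/(r−g_L), with H = 10/2 = 5.
P₀ = 3.06 × [(1+0.0498) + 5×(0.2797−0.0498)] / (0.117−0.0498)
   = 3.06 × 2.1993 / 0.0672 = 100.1467

C$100.15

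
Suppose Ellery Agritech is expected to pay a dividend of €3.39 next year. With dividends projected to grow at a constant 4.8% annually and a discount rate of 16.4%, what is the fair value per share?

€29.22

Gordon growth model: P₀ = D₁/(r − g), with D₁ = 3.39 given directly.
P₀ = 3.3900 / (0.164 − 0.048) = 3.3900 / 0.116 = 29.2241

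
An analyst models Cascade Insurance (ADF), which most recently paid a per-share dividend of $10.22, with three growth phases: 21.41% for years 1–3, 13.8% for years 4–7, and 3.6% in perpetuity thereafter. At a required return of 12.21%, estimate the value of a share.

Three-stage DDM. Project D₁…D_7; terminal Gordon value at t=7 with g = 0.036; discount at r = 0.1221.
D_1 = 12.4081
D_2 = 15.0647
D_3 = 18.2900
D_4 = 20.8140
D_5 = 23.6864
D_6 = 26.9551
D_7 = 30.6749
TV_7 = 31.7792/(0.1221−0.036) = 369.0965
P₀ = Σ Dₜ/(1+r)ᵗ + TV_7/(1+r)^7 = 254.3961

$254.40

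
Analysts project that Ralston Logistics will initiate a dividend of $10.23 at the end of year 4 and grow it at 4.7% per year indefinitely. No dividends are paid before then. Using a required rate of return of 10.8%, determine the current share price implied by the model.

Deferred-dividend DDM. At t=3 the remaining stream is a growing perpetuity with first payment D_4 = 10.23.
V_3 = D_4/(r−g) = 10.23/(0.108−0.047) = 167.7049
P₀ = V_3/(1+r)^3 = 167.7049/(1+0.108)^3 = 123.2896

$123.29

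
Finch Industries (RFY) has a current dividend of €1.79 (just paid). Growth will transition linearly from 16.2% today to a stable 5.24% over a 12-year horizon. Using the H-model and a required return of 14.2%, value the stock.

H-model: P₀ = D₀[(1+g_L) + H(g_S−g_L)]/(r−g_L), with H = 12/2 = 6.
P₀ = 1.79 × [(1+0.0524) + 6×(0.162−0.0524)] / (0.142−0.0524)
   = 1.79 × 1.7100 / 0.0896 = 34.1618

€34.16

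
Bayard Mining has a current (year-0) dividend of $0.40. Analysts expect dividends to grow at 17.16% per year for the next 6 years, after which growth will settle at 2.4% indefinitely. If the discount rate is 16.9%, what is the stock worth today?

$5.28

Two-stage DDM. Project D₁…D_6 at 0.1716, terminal growth 0.024, discount at r = 0.169.
D_1 = 0.4686
D_2 = 0.5491
D_3 = 0.6433
D_4 = 0.7537
D_5 = 0.8830
D_6 = 1.0345
Terminal value at t=6: TV = D_7/(r−g) = 1.0593/(0.169−0.024) = 7.3058
P₀ = 0.4686/(1+0.169)^1 + 0.5491/(1+0.169)^2 + 0.6433/(1+0.169)^3 + 0.7537/(1+0.169)^4 + 0.8830/(1+0.169)^5 + 1.0345/(1+0.169)^6 + 7.3058/(1+0.169)^6 = 5.2815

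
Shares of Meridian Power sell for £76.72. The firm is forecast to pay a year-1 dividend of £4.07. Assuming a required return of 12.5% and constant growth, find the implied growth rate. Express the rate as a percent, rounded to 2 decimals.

7.19%

From P₀ = D₁/(r − g), the implied growth is g = r − D₁/P₀.
g = 0.125 − 4.07/76.72 = 0.125 − 0.05305 = 0.07195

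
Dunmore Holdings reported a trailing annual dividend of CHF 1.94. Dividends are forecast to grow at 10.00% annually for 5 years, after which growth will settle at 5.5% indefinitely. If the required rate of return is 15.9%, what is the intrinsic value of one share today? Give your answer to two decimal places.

Two-stage DDM. Project D₁…D_5 at 0.1, terminal growth 0.055, discount at r = 0.159.
D_1 = 2.1340
D_2 = 2.3474
D_3 = 2.5821
D_4 = 2.8404
D_5 = 3.1244
Terminal value at t=5: TV = D_6/(r−g) = 3.2962/(0.159−0.055) = 31.6945
P₀ = 2.1340/(1+0.159)^1 + 2.3474/(1+0.159)^2 + 2.5821/(1+0.159)^3 + 2.8404/(1+0.159)^4 + 3.1244/(1+0.159)^5 + 31.6945/(1+0.159)^5 = 23.4708

CHF 23.47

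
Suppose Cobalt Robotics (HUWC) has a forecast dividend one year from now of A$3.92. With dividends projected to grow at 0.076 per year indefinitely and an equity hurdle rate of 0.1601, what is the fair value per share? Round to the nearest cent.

A$46.61

Gordon growth model: P₀ = D₁/(r − g), with D₁ = 3.92 given directly.
P₀ = 3.9200 / (0.1601 − 0.076) = 3.9200 / 0.0841 = 46.6112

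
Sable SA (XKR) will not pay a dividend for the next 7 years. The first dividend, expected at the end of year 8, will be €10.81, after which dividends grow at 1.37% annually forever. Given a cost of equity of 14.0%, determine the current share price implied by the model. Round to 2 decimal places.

Deferred-dividend DDM. At t=7 the remaining stream is a growing perpetuity with first payment D_8 = 10.81.
V_7 = D_8/(r−g) = 10.81/(0.14−0.0137) = 85.5899
P₀ = V_7/(1+r)^7 = 85.5899/(1+0.14)^7 = 34.2049

€34.20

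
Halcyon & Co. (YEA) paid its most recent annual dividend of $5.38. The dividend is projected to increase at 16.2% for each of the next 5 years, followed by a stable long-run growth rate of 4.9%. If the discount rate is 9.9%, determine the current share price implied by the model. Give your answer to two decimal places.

Two-stage DDM. Project D₁…D_5 at 0.162, terminal growth 0.049, discount at r = 0.099.
D_1 = 6.2516
D_2 = 7.2643
D_3 = 8.4411
D_4 = 9.8086
D_5 = 11.3976
Terminal value at t=5: TV = D_6/(r−g) = 11.9561/(0.099−0.049) = 239.1214
P₀ = 6.2516/(1+0.099)^1 + 7.2643/(1+0.099)^2 + 8.4411/(1+0.099)^3 + 9.8086/(1+0.099)^4 + 11.3976/(1+0.099)^5 + 239.1214/(1+0.099)^5 = 181.0476

$181.05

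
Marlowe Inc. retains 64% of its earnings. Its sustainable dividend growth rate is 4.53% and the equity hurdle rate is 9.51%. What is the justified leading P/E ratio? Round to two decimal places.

7.23

Payout ratio b = 1 − 0.64 = 0.36.
Justified leading P/E = b/(r−g) = 0.36/(0.0951−0.0453) = 7.2289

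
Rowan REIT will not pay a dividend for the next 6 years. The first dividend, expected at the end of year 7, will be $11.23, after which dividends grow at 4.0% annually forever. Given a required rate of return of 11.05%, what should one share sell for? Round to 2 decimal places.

Deferred-dividend DDM. At t=6 the remaining stream is a growing perpetuity with first payment D_7 = 11.23.
V_6 = D_7/(r−g) = 11.23/(0.1105−0.04) = 159.2908
P₀ = V_6/(1+r)^6 = 159.2908/(1+0.1105)^6 = 84.9335

$84.93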